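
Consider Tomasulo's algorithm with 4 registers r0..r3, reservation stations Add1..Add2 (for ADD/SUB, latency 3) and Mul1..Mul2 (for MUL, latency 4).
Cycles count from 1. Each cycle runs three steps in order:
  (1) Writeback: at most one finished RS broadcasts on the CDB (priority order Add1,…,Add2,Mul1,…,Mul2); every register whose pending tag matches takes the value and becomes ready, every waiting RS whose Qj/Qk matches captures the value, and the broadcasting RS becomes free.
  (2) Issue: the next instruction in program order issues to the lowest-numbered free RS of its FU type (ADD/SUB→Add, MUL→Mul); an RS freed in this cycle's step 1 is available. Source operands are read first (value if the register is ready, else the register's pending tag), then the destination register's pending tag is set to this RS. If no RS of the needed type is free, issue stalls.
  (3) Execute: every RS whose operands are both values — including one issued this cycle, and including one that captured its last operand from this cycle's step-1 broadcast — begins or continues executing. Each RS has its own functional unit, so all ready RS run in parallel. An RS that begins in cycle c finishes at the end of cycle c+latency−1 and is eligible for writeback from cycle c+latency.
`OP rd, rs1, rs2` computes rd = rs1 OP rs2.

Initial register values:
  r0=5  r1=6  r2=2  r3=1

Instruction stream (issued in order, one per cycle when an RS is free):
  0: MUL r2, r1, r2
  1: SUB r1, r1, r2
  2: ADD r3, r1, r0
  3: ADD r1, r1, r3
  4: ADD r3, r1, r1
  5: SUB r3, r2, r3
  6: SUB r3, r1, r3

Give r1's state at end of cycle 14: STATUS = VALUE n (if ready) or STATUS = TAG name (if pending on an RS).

STATUS = VALUE -7

  c1: issue MUL r2<-Mul1  regs: r0:5,r1:6,r2:Mul1,r3:1
  c2: issue SUB r1<-Add1  regs: r0:5,r1:Add1,r2:Mul1,r3:1
  c3: issue ADD r3<-Add2  regs: r0:5,r1:Add1,r2:Mul1,r3:Add2
  c4: stall  regs: r0:5,r1:Add1,r2:Mul1,r3:Add2
  c5: CDB Mul1=12; stall  regs: r0:5,r1:Add1,r2:12,r3:Add2
  c6: stall  regs: r0:5,r1:Add1,r2:12,r3:Add2
  c7: stall  regs: r0:5,r1:Add1,r2:12,r3:Add2
  c8: CDB Add1=-6; issue ADD r1<-Add1  regs: r0:5,r1:Add1,r2:12,r3:Add2
  c9: stall  regs: r0:5,r1:Add1,r2:12,r3:Add2
  c10: stall  regs: r0:5,r1:Add1,r2:12,r3:Add2
  c11: CDB Add2=-1; issue ADD r3<-Add2  regs: r0:5,r1:Add1,r2:12,r3:Add2
  c12: stall  regs: r0:5,r1:Add1,r2:12,r3:Add2
  c13: stall  regs: r0:5,r1:Add1,r2:12,r3:Add2
  c14: CDB Add1=-7; issue SUB r3<-Add1  regs: r0:5,r1:-7,r2:12,r3:Add1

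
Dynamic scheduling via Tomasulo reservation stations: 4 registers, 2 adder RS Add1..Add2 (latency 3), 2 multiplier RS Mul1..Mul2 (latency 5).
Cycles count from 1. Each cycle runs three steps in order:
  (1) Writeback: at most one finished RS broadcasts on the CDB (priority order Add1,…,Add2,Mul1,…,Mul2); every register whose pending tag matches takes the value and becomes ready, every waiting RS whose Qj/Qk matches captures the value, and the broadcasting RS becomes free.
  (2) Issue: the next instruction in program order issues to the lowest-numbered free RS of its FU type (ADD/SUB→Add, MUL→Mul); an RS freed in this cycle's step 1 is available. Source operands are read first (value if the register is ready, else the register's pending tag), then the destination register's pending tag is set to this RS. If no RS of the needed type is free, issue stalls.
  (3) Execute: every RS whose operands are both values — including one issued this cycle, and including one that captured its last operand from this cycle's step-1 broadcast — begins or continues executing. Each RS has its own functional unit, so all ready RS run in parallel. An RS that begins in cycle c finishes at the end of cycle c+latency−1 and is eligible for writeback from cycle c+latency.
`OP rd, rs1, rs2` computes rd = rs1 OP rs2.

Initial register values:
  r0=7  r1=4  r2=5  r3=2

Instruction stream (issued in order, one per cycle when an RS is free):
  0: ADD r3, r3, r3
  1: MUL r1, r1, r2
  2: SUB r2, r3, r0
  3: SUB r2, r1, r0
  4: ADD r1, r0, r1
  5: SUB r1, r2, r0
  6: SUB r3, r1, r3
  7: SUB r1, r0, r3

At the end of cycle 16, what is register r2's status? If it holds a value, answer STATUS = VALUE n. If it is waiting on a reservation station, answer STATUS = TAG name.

  c1: issue ADD r3<-Add1  regs: r0:7,r1:4,r2:5,r3:Add1
  c2: issue MUL r1<-Mul1  regs: r0:7,r1:Mul1,r2:5,r3:Add1
  c3: issue SUB r2<-Add2  regs: r0:7,r1:Mul1,r2:Add2,r3:Add1
  c4: CDB Add1=4; issue SUB r2<-Add1  regs: r0:7,r1:Mul1,r2:Add1,r3:4
  c5: stall  regs: r0:7,r1:Mul1,r2:Add1,r3:4
  c6: stall  regs: r0:7,r1:Mul1,r2:Add1,r3:4
  c7: CDB Add2=-3; issue ADD r1<-Add2  regs: r0:7,r1:Add2,r2:Add1,r3:4
  c8: CDB Mul1=20; stall  regs: r0:7,r1:Add2,r2:Add1,r3:4
  c9: stall  regs: r0:7,r1:Add2,r2:Add1,r3:4
  c10: stall  regs: r0:7,r1:Add2,r2:Add1,r3:4
  c11: CDB Add1=13; issue SUB r1<-Add1  regs: r0:7,r1:Add1,r2:13,r3:4
  c12: CDB Add2=27; issue SUB r3<-Add2  regs: r0:7,r1:Add1,r2:13,r3:Add2
  c13: stall  regs: r0:7,r1:Add1,r2:13,r3:Add2
  c14: CDB Add1=6; issue SUB r1<-Add1  regs: r0:7,r1:Add1,r2:13,r3:Add2
  c15: -  regs: r0:7,r1:Add1,r2:13,r3:Add2
  c16: -  regs: r0:7,r1:Add1,r2:13,r3:Add2

STATUS = VALUE 13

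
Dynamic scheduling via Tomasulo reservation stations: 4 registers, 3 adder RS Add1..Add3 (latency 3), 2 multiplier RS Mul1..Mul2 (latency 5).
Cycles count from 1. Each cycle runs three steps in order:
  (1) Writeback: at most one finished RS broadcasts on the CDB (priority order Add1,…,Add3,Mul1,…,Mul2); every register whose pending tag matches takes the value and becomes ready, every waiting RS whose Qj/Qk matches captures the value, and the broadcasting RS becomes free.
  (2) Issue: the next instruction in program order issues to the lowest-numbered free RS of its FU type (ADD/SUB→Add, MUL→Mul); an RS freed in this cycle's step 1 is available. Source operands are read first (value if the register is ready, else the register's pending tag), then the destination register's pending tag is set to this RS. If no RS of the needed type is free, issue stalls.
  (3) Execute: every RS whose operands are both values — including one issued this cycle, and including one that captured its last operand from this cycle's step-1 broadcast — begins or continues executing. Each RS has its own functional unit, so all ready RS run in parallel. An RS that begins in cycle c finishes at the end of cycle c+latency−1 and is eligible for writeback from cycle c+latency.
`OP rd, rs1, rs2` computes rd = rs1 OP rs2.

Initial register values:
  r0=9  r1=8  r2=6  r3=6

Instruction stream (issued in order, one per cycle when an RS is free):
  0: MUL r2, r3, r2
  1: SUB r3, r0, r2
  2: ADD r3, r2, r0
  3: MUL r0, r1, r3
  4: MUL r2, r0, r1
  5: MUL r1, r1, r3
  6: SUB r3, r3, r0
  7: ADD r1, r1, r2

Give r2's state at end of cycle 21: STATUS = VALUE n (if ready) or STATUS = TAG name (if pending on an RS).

c1: issue MUL r2<-Mul1 | r0:9,r1:8,r2:Mul1,r3:6
c2: issue SUB r3<-Add1 | r0:9,r1:8,r2:Mul1,r3:Add1
c3: issue ADD r3<-Add2 | r0:9,r1:8,r2:Mul1,r3:Add2
c4: issue MUL r0<-Mul2 | r0:Mul2,r1:8,r2:Mul1,r3:Add2
c5: stall | r0:Mul2,r1:8,r2:Mul1,r3:Add2
c6: CDB Mul1=36; issue MUL r2<-Mul1 | r0:Mul2,r1:8,r2:Mul1,r3:Add2
c7: stall | r0:Mul2,r1:8,r2:Mul1,r3:Add2
c8: stall | r0:Mul2,r1:8,r2:Mul1,r3:Add2
c9: CDB Add1=-27; stall | r0:Mul2,r1:8,r2:Mul1,r3:Add2
c10: CDB Add2=45; stall | r0:Mul2,r1:8,r2:Mul1,r3:45
c11: stall | r0:Mul2,r1:8,r2:Mul1,r3:45
c12: stall | r0:Mul2,r1:8,r2:Mul1,r3:45
c13: stall | r0:Mul2,r1:8,r2:Mul1,r3:45
c14: stall | r0:Mul2,r1:8,r2:Mul1,r3:45
c15: CDB Mul2=360; issue MUL r1<-Mul2 | r0:360,r1:Mul2,r2:Mul1,r3:45
c16: issue SUB r3<-Add1 | r0:360,r1:Mul2,r2:Mul1,r3:Add1
c17: issue ADD r1<-Add2 | r0:360,r1:Add2,r2:Mul1,r3:Add1
c18: - | r0:360,r1:Add2,r2:Mul1,r3:Add1
c19: CDB Add1=-315 | r0:360,r1:Add2,r2:Mul1,r3:-315
c20: CDB Mul1=2880 | r0:360,r1:Add2,r2:2880,r3:-315
c21: CDB Mul2=360 | r0:360,r1:Add2,r2:2880,r3:-315

STATUS = VALUE 2880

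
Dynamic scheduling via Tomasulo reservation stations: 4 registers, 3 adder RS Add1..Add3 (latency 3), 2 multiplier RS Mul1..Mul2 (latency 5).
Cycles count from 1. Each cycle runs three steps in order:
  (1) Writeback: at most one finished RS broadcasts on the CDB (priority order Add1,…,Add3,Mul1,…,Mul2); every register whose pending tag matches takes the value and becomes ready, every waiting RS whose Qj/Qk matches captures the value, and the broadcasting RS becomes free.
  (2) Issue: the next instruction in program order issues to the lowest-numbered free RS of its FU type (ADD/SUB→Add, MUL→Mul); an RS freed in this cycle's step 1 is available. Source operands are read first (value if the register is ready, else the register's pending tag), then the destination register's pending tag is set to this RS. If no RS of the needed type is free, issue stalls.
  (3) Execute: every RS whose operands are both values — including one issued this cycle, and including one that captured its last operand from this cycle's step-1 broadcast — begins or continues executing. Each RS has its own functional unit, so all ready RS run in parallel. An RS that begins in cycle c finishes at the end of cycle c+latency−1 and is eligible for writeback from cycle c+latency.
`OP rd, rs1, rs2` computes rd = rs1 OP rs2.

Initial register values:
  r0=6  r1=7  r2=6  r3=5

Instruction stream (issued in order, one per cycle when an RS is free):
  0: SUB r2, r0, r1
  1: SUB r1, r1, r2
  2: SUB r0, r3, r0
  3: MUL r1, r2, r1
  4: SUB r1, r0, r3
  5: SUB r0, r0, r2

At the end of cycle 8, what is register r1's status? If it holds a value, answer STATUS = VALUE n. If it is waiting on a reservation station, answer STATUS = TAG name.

c1: issue SUB r2<-Add1 | r0:6,r1:7,r2:Add1,r3:5
c2: issue SUB r1<-Add2 | r0:6,r1:Add2,r2:Add1,r3:5
c3: issue SUB r0<-Add3 | r0:Add3,r1:Add2,r2:Add1,r3:5
c4: CDB Add1=-1; issue MUL r1<-Mul1 | r0:Add3,r1:Mul1,r2:-1,r3:5
c5: issue SUB r1<-Add1 | r0:Add3,r1:Add1,r2:-1,r3:5
c6: CDB Add3=-1; issue SUB r0<-Add3 | r0:Add3,r1:Add1,r2:-1,r3:5
c7: CDB Add2=8 | r0:Add3,r1:Add1,r2:-1,r3:5
c8: - | r0:Add3,r1:Add1,r2:-1,r3:5

STATUS = TAG Add1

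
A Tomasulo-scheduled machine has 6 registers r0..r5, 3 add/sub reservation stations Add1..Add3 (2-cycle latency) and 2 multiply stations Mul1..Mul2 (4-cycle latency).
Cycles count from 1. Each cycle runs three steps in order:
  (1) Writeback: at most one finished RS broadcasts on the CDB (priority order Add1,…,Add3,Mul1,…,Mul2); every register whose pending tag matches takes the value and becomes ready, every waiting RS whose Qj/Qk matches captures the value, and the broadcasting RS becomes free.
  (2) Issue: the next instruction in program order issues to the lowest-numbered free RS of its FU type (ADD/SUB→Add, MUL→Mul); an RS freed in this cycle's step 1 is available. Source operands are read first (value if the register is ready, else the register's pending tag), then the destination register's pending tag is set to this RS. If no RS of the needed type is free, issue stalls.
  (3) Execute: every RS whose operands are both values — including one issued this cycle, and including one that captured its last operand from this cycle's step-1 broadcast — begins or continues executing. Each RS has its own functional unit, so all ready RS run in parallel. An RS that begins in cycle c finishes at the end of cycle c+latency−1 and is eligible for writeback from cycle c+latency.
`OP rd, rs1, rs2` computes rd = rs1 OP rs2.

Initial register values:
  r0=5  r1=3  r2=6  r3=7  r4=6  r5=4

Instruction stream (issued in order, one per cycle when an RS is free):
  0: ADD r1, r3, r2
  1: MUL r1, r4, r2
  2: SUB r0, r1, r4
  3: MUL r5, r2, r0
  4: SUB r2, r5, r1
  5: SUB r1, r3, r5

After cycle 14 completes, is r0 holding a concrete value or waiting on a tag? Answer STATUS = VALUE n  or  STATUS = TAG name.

STATUS = VALUE 30

c1: issue ADD r1<-Add1 | r0:5,r1:Add1,r2:6,r3:7,r4:6,r5:4
c2: issue MUL r1<-Mul1 | r0:5,r1:Mul1,r2:6,r3:7,r4:6,r5:4
c3: CDB Add1=13; issue SUB r0<-Add1 | r0:Add1,r1:Mul1,r2:6,r3:7,r4:6,r5:4
c4: issue MUL r5<-Mul2 | r0:Add1,r1:Mul1,r2:6,r3:7,r4:6,r5:Mul2
c5: issue SUB r2<-Add2 | r0:Add1,r1:Mul1,r2:Add2,r3:7,r4:6,r5:Mul2
c6: CDB Mul1=36; issue SUB r1<-Add3 | r0:Add1,r1:Add3,r2:Add2,r3:7,r4:6,r5:Mul2
c7: - | r0:Add1,r1:Add3,r2:Add2,r3:7,r4:6,r5:Mul2
c8: CDB Add1=30 | r0:30,r1:Add3,r2:Add2,r3:7,r4:6,r5:Mul2
c9: - | r0:30,r1:Add3,r2:Add2,r3:7,r4:6,r5:Mul2
c10: - | r0:30,r1:Add3,r2:Add2,r3:7,r4:6,r5:Mul2
c11: - | r0:30,r1:Add3,r2:Add2,r3:7,r4:6,r5:Mul2
c12: CDB Mul2=180 | r0:30,r1:Add3,r2:Add2,r3:7,r4:6,r5:180
c13: - | r0:30,r1:Add3,r2:Add2,r3:7,r4:6,r5:180
c14: CDB Add2=144 | r0:30,r1:Add3,r2:144,r3:7,r4:6,r5:180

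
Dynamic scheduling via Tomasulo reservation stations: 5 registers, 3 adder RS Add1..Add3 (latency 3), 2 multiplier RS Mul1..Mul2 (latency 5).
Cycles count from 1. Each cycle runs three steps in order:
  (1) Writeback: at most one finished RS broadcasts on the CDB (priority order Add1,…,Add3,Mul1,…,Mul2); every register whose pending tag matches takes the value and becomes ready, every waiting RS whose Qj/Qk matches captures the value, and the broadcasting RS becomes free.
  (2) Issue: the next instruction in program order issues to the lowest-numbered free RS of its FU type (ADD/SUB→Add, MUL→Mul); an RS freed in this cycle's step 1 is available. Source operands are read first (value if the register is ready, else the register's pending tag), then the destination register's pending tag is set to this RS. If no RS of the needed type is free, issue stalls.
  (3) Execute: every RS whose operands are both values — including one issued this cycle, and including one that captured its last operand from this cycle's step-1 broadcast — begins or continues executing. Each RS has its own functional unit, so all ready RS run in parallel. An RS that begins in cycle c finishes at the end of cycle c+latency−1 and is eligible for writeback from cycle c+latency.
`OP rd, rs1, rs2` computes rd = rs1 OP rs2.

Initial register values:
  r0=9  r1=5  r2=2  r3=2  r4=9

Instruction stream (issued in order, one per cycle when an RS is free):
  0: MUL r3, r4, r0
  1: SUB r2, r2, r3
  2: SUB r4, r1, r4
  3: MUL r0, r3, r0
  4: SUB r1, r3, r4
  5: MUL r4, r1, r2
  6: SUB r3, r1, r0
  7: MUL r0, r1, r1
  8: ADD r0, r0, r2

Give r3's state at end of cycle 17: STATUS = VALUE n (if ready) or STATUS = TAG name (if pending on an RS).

STATUS = VALUE -644

cycle 1: issue MUL r3<-Mul1 // r0:9,r1:5,r2:2,r3:Mul1,r4:9
cycle 2: issue SUB r2<-Add1 // r0:9,r1:5,r2:Add1,r3:Mul1,r4:9
cycle 3: issue SUB r4<-Add2 // r0:9,r1:5,r2:Add1,r3:Mul1,r4:Add2
cycle 4: issue MUL r0<-Mul2 // r0:Mul2,r1:5,r2:Add1,r3:Mul1,r4:Add2
cycle 5: issue SUB r1<-Add3 // r0:Mul2,r1:Add3,r2:Add1,r3:Mul1,r4:Add2
cycle 6: CDB Add2=-4; stall // r0:Mul2,r1:Add3,r2:Add1,r3:Mul1,r4:-4
cycle 7: CDB Mul1=81; issue MUL r4<-Mul1 // r0:Mul2,r1:Add3,r2:Add1,r3:81,r4:Mul1
cycle 8: issue SUB r3<-Add2 // r0:Mul2,r1:Add3,r2:Add1,r3:Add2,r4:Mul1
cycle 9: stall // r0:Mul2,r1:Add3,r2:Add1,r3:Add2,r4:Mul1
cycle 10: CDB Add1=-79; stall // r0:Mul2,r1:Add3,r2:-79,r3:Add2,r4:Mul1
cycle 11: CDB Add3=85; stall // r0:Mul2,r1:85,r2:-79,r3:Add2,r4:Mul1
cycle 12: CDB Mul2=729; issue MUL r0<-Mul2 // r0:Mul2,r1:85,r2:-79,r3:Add2,r4:Mul1
cycle 13: issue ADD r0<-Add1 // r0:Add1,r1:85,r2:-79,r3:Add2,r4:Mul1
cycle 14: - // r0:Add1,r1:85,r2:-79,r3:Add2,r4:Mul1
cycle 15: CDB Add2=-644 // r0:Add1,r1:85,r2:-79,r3:-644,r4:Mul1
cycle 16: CDB Mul1=-6715 // r0:Add1,r1:85,r2:-79,r3:-644,r4:-6715
cycle 17: CDB Mul2=7225 // r0:Add1,r1:85,r2:-79,r3:-644,r4:-6715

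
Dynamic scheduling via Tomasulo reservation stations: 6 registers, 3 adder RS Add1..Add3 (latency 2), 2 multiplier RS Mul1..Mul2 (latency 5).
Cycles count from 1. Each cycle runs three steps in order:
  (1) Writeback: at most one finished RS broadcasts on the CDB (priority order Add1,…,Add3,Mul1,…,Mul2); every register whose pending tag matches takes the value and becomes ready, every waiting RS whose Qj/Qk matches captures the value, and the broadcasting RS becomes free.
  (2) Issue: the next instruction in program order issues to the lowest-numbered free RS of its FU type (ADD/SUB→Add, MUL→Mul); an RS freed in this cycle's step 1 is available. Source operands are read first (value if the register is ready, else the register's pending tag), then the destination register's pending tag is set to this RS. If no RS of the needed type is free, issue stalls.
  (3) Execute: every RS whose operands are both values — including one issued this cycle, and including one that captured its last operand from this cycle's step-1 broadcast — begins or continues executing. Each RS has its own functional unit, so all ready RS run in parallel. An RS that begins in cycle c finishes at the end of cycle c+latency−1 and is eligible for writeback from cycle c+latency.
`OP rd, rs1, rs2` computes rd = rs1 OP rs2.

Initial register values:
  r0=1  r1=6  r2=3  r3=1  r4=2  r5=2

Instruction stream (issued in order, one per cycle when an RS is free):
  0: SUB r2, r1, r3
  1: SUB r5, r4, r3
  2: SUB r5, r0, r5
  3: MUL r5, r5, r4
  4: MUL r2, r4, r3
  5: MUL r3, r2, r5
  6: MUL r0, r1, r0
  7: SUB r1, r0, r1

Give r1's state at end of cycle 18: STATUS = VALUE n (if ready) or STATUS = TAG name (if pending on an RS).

STATUS = VALUE 0

  c1: issue SUB r2<-Add1  regs: r0:1,r1:6,r2:Add1,r3:1,r4:2,r5:2
  c2: issue SUB r5<-Add2  regs: r0:1,r1:6,r2:Add1,r3:1,r4:2,r5:Add2
  c3: CDB Add1=5; issue SUB r5<-Add1  regs: r0:1,r1:6,r2:5,r3:1,r4:2,r5:Add1
  c4: CDB Add2=1; issue MUL r5<-Mul1  regs: r0:1,r1:6,r2:5,r3:1,r4:2,r5:Mul1
  c5: issue MUL r2<-Mul2  regs: r0:1,r1:6,r2:Mul2,r3:1,r4:2,r5:Mul1
  c6: CDB Add1=0; stall  regs: r0:1,r1:6,r2:Mul2,r3:1,r4:2,r5:Mul1
  c7: stall  regs: r0:1,r1:6,r2:Mul2,r3:1,r4:2,r5:Mul1
  c8: stall  regs: r0:1,r1:6,r2:Mul2,r3:1,r4:2,r5:Mul1
  c9: stall  regs: r0:1,r1:6,r2:Mul2,r3:1,r4:2,r5:Mul1
  c10: CDB Mul2=2; issue MUL r3<-Mul2  regs: r0:1,r1:6,r2:2,r3:Mul2,r4:2,r5:Mul1
  c11: CDB Mul1=0; issue MUL r0<-Mul1  regs: r0:Mul1,r1:6,r2:2,r3:Mul2,r4:2,r5:0
  c12: issue SUB r1<-Add1  regs: r0:Mul1,r1:Add1,r2:2,r3:Mul2,r4:2,r5:0
  c13: -  regs: r0:Mul1,r1:Add1,r2:2,r3:Mul2,r4:2,r5:0
  c14: -  regs: r0:Mul1,r1:Add1,r2:2,r3:Mul2,r4:2,r5:0
  c15: -  regs: r0:Mul1,r1:Add1,r2:2,r3:Mul2,r4:2,r5:0
  c16: CDB Mul1=6  regs: r0:6,r1:Add1,r2:2,r3:Mul2,r4:2,r5:0
  c17: CDB Mul2=0  regs: r0:6,r1:Add1,r2:2,r3:0,r4:2,r5:0
  c18: CDB Add1=0  regs: r0:6,r1:0,r2:2,r3:0,r4:2,r5:0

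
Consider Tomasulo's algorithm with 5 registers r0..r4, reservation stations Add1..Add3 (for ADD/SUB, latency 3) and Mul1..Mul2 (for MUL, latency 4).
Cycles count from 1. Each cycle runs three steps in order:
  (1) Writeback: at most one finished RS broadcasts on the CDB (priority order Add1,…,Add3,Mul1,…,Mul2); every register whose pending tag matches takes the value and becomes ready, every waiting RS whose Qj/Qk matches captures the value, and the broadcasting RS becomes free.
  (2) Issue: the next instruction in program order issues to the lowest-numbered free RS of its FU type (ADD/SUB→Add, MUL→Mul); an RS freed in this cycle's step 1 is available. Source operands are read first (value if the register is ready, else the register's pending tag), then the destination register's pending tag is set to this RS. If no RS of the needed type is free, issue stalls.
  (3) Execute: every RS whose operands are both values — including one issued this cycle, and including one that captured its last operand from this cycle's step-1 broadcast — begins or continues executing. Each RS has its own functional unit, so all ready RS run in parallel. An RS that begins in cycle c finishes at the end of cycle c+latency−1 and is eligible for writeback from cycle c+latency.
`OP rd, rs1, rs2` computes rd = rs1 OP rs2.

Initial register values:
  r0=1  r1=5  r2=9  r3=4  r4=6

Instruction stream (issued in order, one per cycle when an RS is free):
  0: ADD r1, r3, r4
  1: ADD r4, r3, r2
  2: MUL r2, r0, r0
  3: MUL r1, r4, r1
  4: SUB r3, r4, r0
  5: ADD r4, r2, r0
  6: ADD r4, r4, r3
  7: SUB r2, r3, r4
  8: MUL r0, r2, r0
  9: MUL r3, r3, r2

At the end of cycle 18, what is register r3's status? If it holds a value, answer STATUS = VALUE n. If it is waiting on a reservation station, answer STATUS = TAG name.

STATUS = TAG Mul2

  c1: issue ADD r1<-Add1  regs: r0:1,r1:Add1,r2:9,r3:4,r4:6
  c2: issue ADD r4<-Add2  regs: r0:1,r1:Add1,r2:9,r3:4,r4:Add2
  c3: issue MUL r2<-Mul1  regs: r0:1,r1:Add1,r2:Mul1,r3:4,r4:Add2
  c4: CDB Add1=10; issue MUL r1<-Mul2  regs: r0:1,r1:Mul2,r2:Mul1,r3:4,r4:Add2
  c5: CDB Add2=13; issue SUB r3<-Add1  regs: r0:1,r1:Mul2,r2:Mul1,r3:Add1,r4:13
  c6: issue ADD r4<-Add2  regs: r0:1,r1:Mul2,r2:Mul1,r3:Add1,r4:Add2
  c7: CDB Mul1=1; issue ADD r4<-Add3  regs: r0:1,r1:Mul2,r2:1,r3:Add1,r4:Add3
  c8: CDB Add1=12; issue SUB r2<-Add1  regs: r0:1,r1:Mul2,r2:Add1,r3:12,r4:Add3
  c9: CDB Mul2=130; issue MUL r0<-Mul1  regs: r0:Mul1,r1:130,r2:Add1,r3:12,r4:Add3
  c10: CDB Add2=2; issue MUL r3<-Mul2  regs: r0:Mul1,r1:130,r2:Add1,r3:Mul2,r4:Add3
  c11: -  regs: r0:Mul1,r1:130,r2:Add1,r3:Mul2,r4:Add3
  c12: -  regs: r0:Mul1,r1:130,r2:Add1,r3:Mul2,r4:Add3
  c13: CDB Add3=14  regs: r0:Mul1,r1:130,r2:Add1,r3:Mul2,r4:14
  c14: -  regs: r0:Mul1,r1:130,r2:Add1,r3:Mul2,r4:14
  c15: -  regs: r0:Mul1,r1:130,r2:Add1,r3:Mul2,r4:14
  c16: CDB Add1=-2  regs: r0:Mul1,r1:130,r2:-2,r3:Mul2,r4:14
  c17: -  regs: r0:Mul1,r1:130,r2:-2,r3:Mul2,r4:14
  c18: -  regs: r0:Mul1,r1:130,r2:-2,r3:Mul2,r4:14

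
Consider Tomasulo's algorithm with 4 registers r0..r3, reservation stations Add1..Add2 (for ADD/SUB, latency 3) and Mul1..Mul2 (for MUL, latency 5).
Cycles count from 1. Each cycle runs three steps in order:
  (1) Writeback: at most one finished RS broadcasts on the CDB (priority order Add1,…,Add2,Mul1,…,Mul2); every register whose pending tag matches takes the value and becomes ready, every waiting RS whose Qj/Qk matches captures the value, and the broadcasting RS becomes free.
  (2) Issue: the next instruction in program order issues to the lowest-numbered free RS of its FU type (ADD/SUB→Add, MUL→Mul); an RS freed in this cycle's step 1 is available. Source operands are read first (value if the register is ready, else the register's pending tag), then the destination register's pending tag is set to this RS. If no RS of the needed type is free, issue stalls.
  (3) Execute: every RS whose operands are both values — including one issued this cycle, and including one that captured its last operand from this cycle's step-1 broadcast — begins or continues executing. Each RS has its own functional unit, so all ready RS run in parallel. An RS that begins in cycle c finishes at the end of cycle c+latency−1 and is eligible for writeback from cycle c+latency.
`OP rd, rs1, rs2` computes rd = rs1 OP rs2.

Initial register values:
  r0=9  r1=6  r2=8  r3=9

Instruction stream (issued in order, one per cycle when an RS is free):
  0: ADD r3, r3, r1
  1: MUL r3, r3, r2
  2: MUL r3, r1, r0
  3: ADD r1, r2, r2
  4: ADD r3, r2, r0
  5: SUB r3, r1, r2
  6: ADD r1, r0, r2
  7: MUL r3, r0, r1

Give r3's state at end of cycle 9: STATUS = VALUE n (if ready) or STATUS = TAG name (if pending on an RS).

STATUS = TAG Mul1

  c1: issue ADD r3<-Add1  regs: r0:9,r1:6,r2:8,r3:Add1
  c2: issue MUL r3<-Mul1  regs: r0:9,r1:6,r2:8,r3:Mul1
  c3: issue MUL r3<-Mul2  regs: r0:9,r1:6,r2:8,r3:Mul2
  c4: CDB Add1=15; issue ADD r1<-Add1  regs: r0:9,r1:Add1,r2:8,r3:Mul2
  c5: issue ADD r3<-Add2  regs: r0:9,r1:Add1,r2:8,r3:Add2
  c6: stall  regs: r0:9,r1:Add1,r2:8,r3:Add2
  c7: CDB Add1=16; issue SUB r3<-Add1  regs: r0:9,r1:16,r2:8,r3:Add1
  c8: CDB Add2=17; issue ADD r1<-Add2  regs: r0:9,r1:Add2,r2:8,r3:Add1
  c9: CDB Mul1=120; issue MUL r3<-Mul1  regs: r0:9,r1:Add2,r2:8,r3:Mul1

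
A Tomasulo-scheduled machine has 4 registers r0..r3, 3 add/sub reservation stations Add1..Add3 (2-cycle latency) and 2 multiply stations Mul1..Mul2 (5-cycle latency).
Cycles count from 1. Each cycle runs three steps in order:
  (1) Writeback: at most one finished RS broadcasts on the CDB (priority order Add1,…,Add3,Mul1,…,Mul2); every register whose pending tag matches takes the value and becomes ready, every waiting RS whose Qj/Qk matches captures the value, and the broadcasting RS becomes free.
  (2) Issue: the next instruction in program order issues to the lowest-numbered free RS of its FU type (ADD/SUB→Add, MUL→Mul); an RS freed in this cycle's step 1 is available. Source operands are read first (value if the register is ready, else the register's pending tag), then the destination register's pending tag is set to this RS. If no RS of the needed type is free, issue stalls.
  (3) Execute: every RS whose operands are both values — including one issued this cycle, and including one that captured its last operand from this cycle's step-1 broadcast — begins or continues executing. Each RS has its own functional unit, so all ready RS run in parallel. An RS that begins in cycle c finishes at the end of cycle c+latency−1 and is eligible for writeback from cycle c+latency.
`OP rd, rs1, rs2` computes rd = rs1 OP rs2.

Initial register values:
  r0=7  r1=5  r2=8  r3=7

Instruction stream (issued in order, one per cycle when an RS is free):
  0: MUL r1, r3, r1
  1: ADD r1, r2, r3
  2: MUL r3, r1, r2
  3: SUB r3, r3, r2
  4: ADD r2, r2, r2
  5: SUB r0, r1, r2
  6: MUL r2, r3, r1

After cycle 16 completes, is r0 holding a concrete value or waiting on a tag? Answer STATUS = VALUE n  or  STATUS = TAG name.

STATUS = VALUE -1

  c1: issue MUL r1<-Mul1  regs: r0:7,r1:Mul1,r2:8,r3:7
  c2: issue ADD r1<-Add1  regs: r0:7,r1:Add1,r2:8,r3:7
  c3: issue MUL r3<-Mul2  regs: r0:7,r1:Add1,r2:8,r3:Mul2
  c4: CDB Add1=15; issue SUB r3<-Add1  regs: r0:7,r1:15,r2:8,r3:Add1
  c5: issue ADD r2<-Add2  regs: r0:7,r1:15,r2:Add2,r3:Add1
  c6: CDB Mul1=35; issue SUB r0<-Add3  regs: r0:Add3,r1:15,r2:Add2,r3:Add1
  c7: CDB Add2=16; issue MUL r2<-Mul1  regs: r0:Add3,r1:15,r2:Mul1,r3:Add1
  c8: -  regs: r0:Add3,r1:15,r2:Mul1,r3:Add1
  c9: CDB Add3=-1  regs: r0:-1,r1:15,r2:Mul1,r3:Add1
  c10: CDB Mul2=120  regs: r0:-1,r1:15,r2:Mul1,r3:Add1
  c11: -  regs: r0:-1,r1:15,r2:Mul1,r3:Add1
  c12: CDB Add1=112  regs: r0:-1,r1:15,r2:Mul1,r3:112
  c13: -  regs: r0:-1,r1:15,r2:Mul1,r3:112
  c14: -  regs: r0:-1,r1:15,r2:Mul1,r3:112
  c15: -  regs: r0:-1,r1:15,r2:Mul1,r3:112
  c16: -  regs: r0:-1,r1:15,r2:Mul1,r3:112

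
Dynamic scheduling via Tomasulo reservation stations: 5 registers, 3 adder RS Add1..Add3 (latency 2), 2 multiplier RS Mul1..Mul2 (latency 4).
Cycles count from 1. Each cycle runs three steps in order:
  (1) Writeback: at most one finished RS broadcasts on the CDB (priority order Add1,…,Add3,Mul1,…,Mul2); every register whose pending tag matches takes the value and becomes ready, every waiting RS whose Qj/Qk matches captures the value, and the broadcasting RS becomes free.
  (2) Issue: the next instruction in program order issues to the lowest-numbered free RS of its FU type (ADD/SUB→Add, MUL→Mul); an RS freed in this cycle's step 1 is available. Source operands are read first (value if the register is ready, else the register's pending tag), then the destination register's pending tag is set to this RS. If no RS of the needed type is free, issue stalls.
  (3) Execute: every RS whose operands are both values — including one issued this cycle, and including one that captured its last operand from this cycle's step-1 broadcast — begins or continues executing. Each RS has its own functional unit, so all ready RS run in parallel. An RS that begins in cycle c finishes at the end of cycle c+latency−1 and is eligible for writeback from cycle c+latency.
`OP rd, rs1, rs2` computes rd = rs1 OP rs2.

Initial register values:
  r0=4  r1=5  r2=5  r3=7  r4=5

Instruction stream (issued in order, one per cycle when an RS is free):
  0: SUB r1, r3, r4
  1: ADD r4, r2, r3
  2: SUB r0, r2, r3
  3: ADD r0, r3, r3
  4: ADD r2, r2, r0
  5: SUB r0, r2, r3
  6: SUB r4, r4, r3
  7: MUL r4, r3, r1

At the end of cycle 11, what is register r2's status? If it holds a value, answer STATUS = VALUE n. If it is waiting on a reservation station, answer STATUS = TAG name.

STATUS = VALUE 19

  c1: issue SUB r1<-Add1  regs: r0:4,r1:Add1,r2:5,r3:7,r4:5
  c2: issue ADD r4<-Add2  regs: r0:4,r1:Add1,r2:5,r3:7,r4:Add2
  c3: CDB Add1=2; issue SUB r0<-Add1  regs: r0:Add1,r1:2,r2:5,r3:7,r4:Add2
  c4: CDB Add2=12; issue ADD r0<-Add2  regs: r0:Add2,r1:2,r2:5,r3:7,r4:12
  c5: CDB Add1=-2; issue ADD r2<-Add1  regs: r0:Add2,r1:2,r2:Add1,r3:7,r4:12
  c6: CDB Add2=14; issue SUB r0<-Add2  regs: r0:Add2,r1:2,r2:Add1,r3:7,r4:12
  c7: issue SUB r4<-Add3  regs: r0:Add2,r1:2,r2:Add1,r3:7,r4:Add3
  c8: CDB Add1=19; issue MUL r4<-Mul1  regs: r0:Add2,r1:2,r2:19,r3:7,r4:Mul1
  c9: CDB Add3=5  regs: r0:Add2,r1:2,r2:19,r3:7,r4:Mul1
  c10: CDB Add2=12  regs: r0:12,r1:2,r2:19,r3:7,r4:Mul1
  c11: -  regs: r0:12,r1:2,r2:19,r3:7,r4:Mul1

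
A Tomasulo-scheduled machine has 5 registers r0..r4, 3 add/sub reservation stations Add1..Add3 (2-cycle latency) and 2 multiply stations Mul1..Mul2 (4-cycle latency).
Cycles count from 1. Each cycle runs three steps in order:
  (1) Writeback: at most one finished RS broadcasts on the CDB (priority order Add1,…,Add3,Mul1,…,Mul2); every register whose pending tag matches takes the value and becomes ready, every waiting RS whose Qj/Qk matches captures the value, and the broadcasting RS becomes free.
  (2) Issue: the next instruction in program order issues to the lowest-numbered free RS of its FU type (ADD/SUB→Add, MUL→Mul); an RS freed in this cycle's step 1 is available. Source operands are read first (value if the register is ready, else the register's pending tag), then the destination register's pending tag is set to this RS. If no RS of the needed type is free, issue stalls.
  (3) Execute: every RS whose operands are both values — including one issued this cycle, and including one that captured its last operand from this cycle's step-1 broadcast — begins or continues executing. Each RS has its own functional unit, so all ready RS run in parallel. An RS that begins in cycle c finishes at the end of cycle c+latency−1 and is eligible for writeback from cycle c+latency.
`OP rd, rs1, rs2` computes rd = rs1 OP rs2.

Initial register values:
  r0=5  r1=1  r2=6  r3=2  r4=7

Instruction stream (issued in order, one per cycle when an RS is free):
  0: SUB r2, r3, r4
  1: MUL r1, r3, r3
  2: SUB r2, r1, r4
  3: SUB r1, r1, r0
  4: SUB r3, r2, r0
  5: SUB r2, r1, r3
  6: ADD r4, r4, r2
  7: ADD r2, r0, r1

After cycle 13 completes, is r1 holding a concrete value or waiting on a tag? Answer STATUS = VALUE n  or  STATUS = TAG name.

  c1: issue SUB r2<-Add1  regs: r0:5,r1:1,r2:Add1,r3:2,r4:7
  c2: issue MUL r1<-Mul1  regs: r0:5,r1:Mul1,r2:Add1,r3:2,r4:7
  c3: CDB Add1=-5; issue SUB r2<-Add1  regs: r0:5,r1:Mul1,r2:Add1,r3:2,r4:7
  c4: issue SUB r1<-Add2  regs: r0:5,r1:Add2,r2:Add1,r3:2,r4:7
  c5: issue SUB r3<-Add3  regs: r0:5,r1:Add2,r2:Add1,r3:Add3,r4:7
  c6: CDB Mul1=4; stall  regs: r0:5,r1:Add2,r2:Add1,r3:Add3,r4:7
  c7: stall  regs: r0:5,r1:Add2,r2:Add1,r3:Add3,r4:7
  c8: CDB Add1=-3; issue SUB r2<-Add1  regs: r0:5,r1:Add2,r2:Add1,r3:Add3,r4:7
  c9: CDB Add2=-1; issue ADD r4<-Add2  regs: r0:5,r1:-1,r2:Add1,r3:Add3,r4:Add2
  c10: CDB Add3=-8; issue ADD r2<-Add3  regs: r0:5,r1:-1,r2:Add3,r3:-8,r4:Add2
  c11: -  regs: r0:5,r1:-1,r2:Add3,r3:-8,r4:Add2
  c12: CDB Add1=7  regs: r0:5,r1:-1,r2:Add3,r3:-8,r4:Add2
  c13: CDB Add3=4  regs: r0:5,r1:-1,r2:4,r3:-8,r4:Add2

STATUS = VALUE -1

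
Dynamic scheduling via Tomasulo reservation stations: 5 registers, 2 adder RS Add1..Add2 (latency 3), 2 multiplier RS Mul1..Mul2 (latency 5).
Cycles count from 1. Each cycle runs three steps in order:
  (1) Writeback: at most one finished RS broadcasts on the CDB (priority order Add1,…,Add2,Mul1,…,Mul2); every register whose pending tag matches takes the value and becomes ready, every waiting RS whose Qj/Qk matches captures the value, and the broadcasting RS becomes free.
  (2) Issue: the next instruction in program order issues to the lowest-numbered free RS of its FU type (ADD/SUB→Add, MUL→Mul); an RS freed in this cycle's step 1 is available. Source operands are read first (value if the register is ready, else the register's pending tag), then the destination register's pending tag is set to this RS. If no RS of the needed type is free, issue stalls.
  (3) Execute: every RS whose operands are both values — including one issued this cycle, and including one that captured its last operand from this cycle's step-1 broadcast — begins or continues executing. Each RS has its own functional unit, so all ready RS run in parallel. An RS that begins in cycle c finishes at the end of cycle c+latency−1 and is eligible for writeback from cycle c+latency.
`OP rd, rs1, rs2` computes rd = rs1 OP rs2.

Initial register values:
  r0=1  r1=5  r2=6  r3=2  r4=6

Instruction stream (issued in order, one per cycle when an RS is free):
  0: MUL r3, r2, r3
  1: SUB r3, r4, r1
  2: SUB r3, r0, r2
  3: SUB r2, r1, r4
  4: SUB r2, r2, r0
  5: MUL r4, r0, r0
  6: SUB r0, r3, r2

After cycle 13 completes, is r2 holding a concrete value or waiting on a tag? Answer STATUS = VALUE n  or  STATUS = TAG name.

c1: issue MUL r3<-Mul1 | r0:1,r1:5,r2:6,r3:Mul1,r4:6
c2: issue SUB r3<-Add1 | r0:1,r1:5,r2:6,r3:Add1,r4:6
c3: issue SUB r3<-Add2 | r0:1,r1:5,r2:6,r3:Add2,r4:6
c4: stall | r0:1,r1:5,r2:6,r3:Add2,r4:6
c5: CDB Add1=1; issue SUB r2<-Add1 | r0:1,r1:5,r2:Add1,r3:Add2,r4:6
c6: CDB Add2=-5; issue SUB r2<-Add2 | r0:1,r1:5,r2:Add2,r3:-5,r4:6
c7: CDB Mul1=12; issue MUL r4<-Mul1 | r0:1,r1:5,r2:Add2,r3:-5,r4:Mul1
c8: CDB Add1=-1; issue SUB r0<-Add1 | r0:Add1,r1:5,r2:Add2,r3:-5,r4:Mul1
c9: - | r0:Add1,r1:5,r2:Add2,r3:-5,r4:Mul1
c10: - | r0:Add1,r1:5,r2:Add2,r3:-5,r4:Mul1
c11: CDB Add2=-2 | r0:Add1,r1:5,r2:-2,r3:-5,r4:Mul1
c12: CDB Mul1=1 | r0:Add1,r1:5,r2:-2,r3:-5,r4:1
c13: - | r0:Add1,r1:5,r2:-2,r3:-5,r4:1

STATUS = VALUE -2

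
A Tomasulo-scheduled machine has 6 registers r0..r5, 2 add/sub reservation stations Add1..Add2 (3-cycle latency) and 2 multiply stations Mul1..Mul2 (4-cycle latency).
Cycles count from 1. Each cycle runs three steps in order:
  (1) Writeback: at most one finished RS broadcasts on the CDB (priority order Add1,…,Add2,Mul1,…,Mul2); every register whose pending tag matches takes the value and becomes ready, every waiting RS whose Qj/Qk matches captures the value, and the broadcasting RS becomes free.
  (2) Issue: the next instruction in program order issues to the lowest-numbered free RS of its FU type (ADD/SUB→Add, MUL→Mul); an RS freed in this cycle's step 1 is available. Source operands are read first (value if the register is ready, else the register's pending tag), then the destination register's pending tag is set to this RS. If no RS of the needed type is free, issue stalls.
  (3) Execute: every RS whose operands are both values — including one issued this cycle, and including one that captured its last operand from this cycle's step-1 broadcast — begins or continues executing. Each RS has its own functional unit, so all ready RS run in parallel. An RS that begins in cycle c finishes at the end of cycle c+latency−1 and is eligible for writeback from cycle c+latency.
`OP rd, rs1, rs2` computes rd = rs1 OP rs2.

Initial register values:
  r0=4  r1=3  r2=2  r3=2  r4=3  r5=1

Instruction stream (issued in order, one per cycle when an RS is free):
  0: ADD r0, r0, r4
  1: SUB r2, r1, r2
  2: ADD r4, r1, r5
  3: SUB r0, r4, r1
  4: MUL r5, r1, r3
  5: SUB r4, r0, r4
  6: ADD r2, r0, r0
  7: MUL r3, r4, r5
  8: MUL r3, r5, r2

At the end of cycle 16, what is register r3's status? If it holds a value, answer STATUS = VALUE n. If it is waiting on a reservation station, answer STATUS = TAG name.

cycle 1: issue ADD r0<-Add1 // r0:Add1,r1:3,r2:2,r3:2,r4:3,r5:1
cycle 2: issue SUB r2<-Add2 // r0:Add1,r1:3,r2:Add2,r3:2,r4:3,r5:1
cycle 3: stall // r0:Add1,r1:3,r2:Add2,r3:2,r4:3,r5:1
cycle 4: CDB Add1=7; issue ADD r4<-Add1 // r0:7,r1:3,r2:Add2,r3:2,r4:Add1,r5:1
cycle 5: CDB Add2=1; issue SUB r0<-Add2 // r0:Add2,r1:3,r2:1,r3:2,r4:Add1,r5:1
cycle 6: issue MUL r5<-Mul1 // r0:Add2,r1:3,r2:1,r3:2,r4:Add1,r5:Mul1
cycle 7: CDB Add1=4; issue SUB r4<-Add1 // r0:Add2,r1:3,r2:1,r3:2,r4:Add1,r5:Mul1
cycle 8: stall // r0:Add2,r1:3,r2:1,r3:2,r4:Add1,r5:Mul1
cycle 9: stall // r0:Add2,r1:3,r2:1,r3:2,r4:Add1,r5:Mul1
cycle 10: CDB Add2=1; issue ADD r2<-Add2 // r0:1,r1:3,r2:Add2,r3:2,r4:Add1,r5:Mul1
cycle 11: CDB Mul1=6; issue MUL r3<-Mul1 // r0:1,r1:3,r2:Add2,r3:Mul1,r4:Add1,r5:6
cycle 12: issue MUL r3<-Mul2 // r0:1,r1:3,r2:Add2,r3:Mul2,r4:Add1,r5:6
cycle 13: CDB Add1=-3 // r0:1,r1:3,r2:Add2,r3:Mul2,r4:-3,r5:6
cycle 14: CDB Add2=2 // r0:1,r1:3,r2:2,r3:Mul2,r4:-3,r5:6
cycle 15: - // r0:1,r1:3,r2:2,r3:Mul2,r4:-3,r5:6
cycle 16: - // r0:1,r1:3,r2:2,r3:Mul2,r4:-3,r5:6

STATUS = TAG Mul2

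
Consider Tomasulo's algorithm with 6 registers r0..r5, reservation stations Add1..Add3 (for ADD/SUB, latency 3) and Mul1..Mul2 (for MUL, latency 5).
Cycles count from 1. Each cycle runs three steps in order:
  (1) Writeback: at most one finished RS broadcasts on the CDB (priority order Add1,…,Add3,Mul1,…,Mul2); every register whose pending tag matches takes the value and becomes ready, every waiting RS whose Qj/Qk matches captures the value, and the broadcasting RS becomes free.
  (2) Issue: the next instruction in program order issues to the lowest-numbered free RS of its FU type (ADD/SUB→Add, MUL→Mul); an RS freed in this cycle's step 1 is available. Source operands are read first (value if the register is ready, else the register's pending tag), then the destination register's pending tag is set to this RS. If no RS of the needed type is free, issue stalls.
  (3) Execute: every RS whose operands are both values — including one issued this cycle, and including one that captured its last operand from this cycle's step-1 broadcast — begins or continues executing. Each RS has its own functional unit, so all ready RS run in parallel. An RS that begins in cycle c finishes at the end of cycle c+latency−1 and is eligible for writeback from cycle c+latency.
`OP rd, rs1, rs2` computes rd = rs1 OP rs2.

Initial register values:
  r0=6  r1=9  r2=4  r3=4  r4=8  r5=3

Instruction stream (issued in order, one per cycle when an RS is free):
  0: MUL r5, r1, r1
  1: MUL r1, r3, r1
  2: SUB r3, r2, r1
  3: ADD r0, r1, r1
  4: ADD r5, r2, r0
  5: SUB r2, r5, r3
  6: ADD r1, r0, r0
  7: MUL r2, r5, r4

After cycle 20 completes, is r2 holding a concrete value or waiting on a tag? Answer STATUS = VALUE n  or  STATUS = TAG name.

cycle 1: issue MUL r5<-Mul1 // r0:6,r1:9,r2:4,r3:4,r4:8,r5:Mul1
cycle 2: issue MUL r1<-Mul2 // r0:6,r1:Mul2,r2:4,r3:4,r4:8,r5:Mul1
cycle 3: issue SUB r3<-Add1 // r0:6,r1:Mul2,r2:4,r3:Add1,r4:8,r5:Mul1
cycle 4: issue ADD r0<-Add2 // r0:Add2,r1:Mul2,r2:4,r3:Add1,r4:8,r5:Mul1
cycle 5: issue ADD r5<-Add3 // r0:Add2,r1:Mul2,r2:4,r3:Add1,r4:8,r5:Add3
cycle 6: CDB Mul1=81; stall // r0:Add2,r1:Mul2,r2:4,r3:Add1,r4:8,r5:Add3
cycle 7: CDB Mul2=36; stall // r0:Add2,r1:36,r2:4,r3:Add1,r4:8,r5:Add3
cycle 8: stall // r0:Add2,r1:36,r2:4,r3:Add1,r4:8,r5:Add3
cycle 9: stall // r0:Add2,r1:36,r2:4,r3:Add1,r4:8,r5:Add3
cycle 10: CDB Add1=-32; issue SUB r2<-Add1 // r0:Add2,r1:36,r2:Add1,r3:-32,r4:8,r5:Add3
cycle 11: CDB Add2=72; issue ADD r1<-Add2 // r0:72,r1:Add2,r2:Add1,r3:-32,r4:8,r5:Add3
cycle 12: issue MUL r2<-Mul1 // r0:72,r1:Add2,r2:Mul1,r3:-32,r4:8,r5:Add3
cycle 13: - // r0:72,r1:Add2,r2:Mul1,r3:-32,r4:8,r5:Add3
cycle 14: CDB Add2=144 // r0:72,r1:144,r2:Mul1,r3:-32,r4:8,r5:Add3
cycle 15: CDB Add3=76 // r0:72,r1:144,r2:Mul1,r3:-32,r4:8,r5:76
cycle 16: - // r0:72,r1:144,r2:Mul1,r3:-32,r4:8,r5:76
cycle 17: - // r0:72,r1:144,r2:Mul1,r3:-32,r4:8,r5:76
cycle 18: CDB Add1=108 // r0:72,r1:144,r2:Mul1,r3:-32,r4:8,r5:76
cycle 19: - // r0:72,r1:144,r2:Mul1,r3:-32,r4:8,r5:76
cycle 20: CDB Mul1=608 // r0:72,r1:144,r2:608,r3:-32,r4:8,r5:76

STATUS = VALUE 608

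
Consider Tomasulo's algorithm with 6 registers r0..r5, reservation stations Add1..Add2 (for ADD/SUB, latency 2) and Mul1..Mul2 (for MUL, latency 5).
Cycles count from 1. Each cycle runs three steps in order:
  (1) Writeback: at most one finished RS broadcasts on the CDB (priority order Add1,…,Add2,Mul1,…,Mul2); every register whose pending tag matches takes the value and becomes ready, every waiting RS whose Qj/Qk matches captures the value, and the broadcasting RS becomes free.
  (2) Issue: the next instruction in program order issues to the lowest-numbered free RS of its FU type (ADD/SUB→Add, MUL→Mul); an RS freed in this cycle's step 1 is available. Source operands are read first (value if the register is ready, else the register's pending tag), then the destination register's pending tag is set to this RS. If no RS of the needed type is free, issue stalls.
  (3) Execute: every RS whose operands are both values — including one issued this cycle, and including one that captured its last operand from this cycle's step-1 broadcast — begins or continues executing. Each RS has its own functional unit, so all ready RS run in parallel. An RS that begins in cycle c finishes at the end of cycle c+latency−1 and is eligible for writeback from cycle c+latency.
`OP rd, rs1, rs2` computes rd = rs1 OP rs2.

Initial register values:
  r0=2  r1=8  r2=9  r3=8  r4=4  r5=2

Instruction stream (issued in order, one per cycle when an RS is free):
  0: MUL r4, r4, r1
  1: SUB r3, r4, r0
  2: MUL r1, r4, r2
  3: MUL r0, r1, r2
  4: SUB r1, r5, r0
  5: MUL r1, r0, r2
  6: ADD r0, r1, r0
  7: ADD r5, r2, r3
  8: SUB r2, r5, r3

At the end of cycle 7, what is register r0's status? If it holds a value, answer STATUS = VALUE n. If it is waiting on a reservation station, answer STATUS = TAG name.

STATUS = TAG Mul1

c1: issue MUL r4<-Mul1 | r0:2,r1:8,r2:9,r3:8,r4:Mul1,r5:2
c2: issue SUB r3<-Add1 | r0:2,r1:8,r2:9,r3:Add1,r4:Mul1,r5:2
c3: issue MUL r1<-Mul2 | r0:2,r1:Mul2,r2:9,r3:Add1,r4:Mul1,r5:2
c4: stall | r0:2,r1:Mul2,r2:9,r3:Add1,r4:Mul1,r5:2
c5: stall | r0:2,r1:Mul2,r2:9,r3:Add1,r4:Mul1,r5:2
c6: CDB Mul1=32; issue MUL r0<-Mul1 | r0:Mul1,r1:Mul2,r2:9,r3:Add1,r4:32,r5:2
c7: issue SUB r1<-Add2 | r0:Mul1,r1:Add2,r2:9,r3:Add1,r4:32,r5:2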